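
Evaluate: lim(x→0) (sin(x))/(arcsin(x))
This is a 0/0 indeterminate form.

Apply L'Hôpital's rule: differentiate numerator and denominator separately.
  f(x) = sin(x)   ⇒   f'(x) = cos(x)
  g(x) = asin(x)   ⇒   g'(x) = 1/sqrt(1 - x^2)
  lim(x→0) f'(x)/g'(x) = lim(x→0) (cos(x))/(1/sqrt(1 - x^2))
  = 1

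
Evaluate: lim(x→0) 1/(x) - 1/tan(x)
This is an ∞-∞ indeterminate form.

Combine fractions or rationalize to convert ∞-∞ to 0/0 form:
  lim(x→0) 1/(x) - 1/tan(x) = 0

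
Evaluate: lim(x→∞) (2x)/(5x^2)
This is an ∞/∞ indeterminate form.

Apply L'Hôpital's rule: differentiate numerator and denominator separately.
  f(x) = 2·x   ⇒   f'(x) = 2
  g(x) = 5·x^2   ⇒   g'(x) = 10·x
  lim(x→∞) f'(x)/g'(x) = lim(x→∞) (2)/(10·x)
  = 0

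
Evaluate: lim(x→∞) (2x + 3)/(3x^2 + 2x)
This is an ∞/∞ indeterminate form.

Apply L'Hôpital's rule: differentiate numerator and denominator separately.
  f(x) = 2·x + 3   ⇒   f'(x) = 2
  g(x) = 3·x^2 + 2·x   ⇒   g'(x) = 6·x + 2
  lim(x→∞) f'(x)/g'(x) = lim(x→∞) (2)/(6·x + 2)
  = 0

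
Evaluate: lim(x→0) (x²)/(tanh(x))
This is a 0/0 indeterminate form.

Apply L'Hôpital's rule: differentiate numerator and denominator separately.
  f(x) = x^2   ⇒   f'(x) = 2·x
  g(x) = tanh(x)   ⇒   g'(x) = 1 - tanh(x)^2
  lim(x→0) f'(x)/g'(x) = lim(x→0) (2·x)/(1 - tanh(x)^2)
  = 0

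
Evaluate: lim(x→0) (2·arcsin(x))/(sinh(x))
This is a 0/0 indeterminate form.

Apply L'Hôpital's rule: differentiate numerator and denominator separately.
  f(x) = 2·asin(x)   ⇒   f'(x) = 2/sqrt(1 - x^2)
  g(x) = sinh(x)   ⇒   g'(x) = cosh(x)
  lim(x→0) f'(x)/g'(x) = lim(x→0) (2/sqrt(1 - x^2))/(cosh(x))
  = 2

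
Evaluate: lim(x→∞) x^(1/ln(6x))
This is an exponential indeterminate form.

For exponential indeterminate forms, take the natural log:
  Let L = lim(x→∞) x^(1/ln(6x))
  Then ln(L) = lim(x→∞) [exponent × ln(base)]
  Evaluate using L'Hôpital or standard limits, then exponentiate.
  L = e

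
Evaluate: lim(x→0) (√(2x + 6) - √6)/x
This is a standard limit.

Factor or rationalize the expression:
  lim(x→0) (√(2x + 6) - √6)/x = sqrt(6)/6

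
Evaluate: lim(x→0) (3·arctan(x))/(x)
This is a 0/0 indeterminate form.

Apply L'Hôpital's rule: differentiate numerator and denominator separately.
  f(x) = 3·atan(x)   ⇒   f'(x) = 3/(x^2 + 1)
  g(x) = x   ⇒   g'(x) = 1
  lim(x→0) f'(x)/g'(x) = lim(x→0) (3/(x^2 + 1))/(1)
  = 3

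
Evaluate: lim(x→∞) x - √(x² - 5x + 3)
This is an ∞-∞ indeterminate form.

Combine fractions or rationalize to convert ∞-∞ to 0/0 form:
  lim(x→∞) x - √(x² - 5x + 3) = 5/2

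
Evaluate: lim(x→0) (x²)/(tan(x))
This is a 0/0 indeterminate form.

Apply L'Hôpital's rule: differentiate numerator and denominator separately.
  f(x) = x^2   ⇒   f'(x) = 2·x
  g(x) = tan(x)   ⇒   g'(x) = tan(x)^2 + 1
  lim(x→0) f'(x)/g'(x) = lim(x→0) (2·x)/(tan(x)^2 + 1)
  = 0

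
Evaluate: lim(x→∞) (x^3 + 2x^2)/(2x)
This is an ∞/∞ indeterminate form.

Apply L'Hôpital's rule: differentiate numerator and denominator separately.
  f(x) = x^3 + 2·x^2   ⇒   f'(x) = 3·x^2 + 4·x
  g(x) = 2·x   ⇒   g'(x) = 2
  lim(x→∞) f'(x)/g'(x) = lim(x→∞) (3·x^2 + 4·x)/(2)
  = ∞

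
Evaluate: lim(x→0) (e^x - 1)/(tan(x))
This is a 0/0 indeterminate form.

Apply L'Hôpital's rule: differentiate numerator and denominator separately.
  f(x) = e^(x) - 1   ⇒   f'(x) = e^(x)
  g(x) = tan(x)   ⇒   g'(x) = tan(x)^2 + 1
  lim(x→0) f'(x)/g'(x) = lim(x→0) (e^(x))/(tan(x)^2 + 1)
  = 1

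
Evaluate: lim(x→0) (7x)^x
This is an exponential indeterminate form.

For exponential indeterminate forms, take the natural log:
  Let L = lim(x→0) (7x)^x
  Then ln(L) = lim(x→0) [exponent × ln(base)]
  Evaluate using L'Hôpital or standard limits, then exponentiate.
  L = 1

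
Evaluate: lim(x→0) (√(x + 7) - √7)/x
This is a standard limit.

Factor or rationalize the expression:
  lim(x→0) (√(x + 7) - √7)/x = sqrt(7)/14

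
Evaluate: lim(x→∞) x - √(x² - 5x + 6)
This is an ∞-∞ indeterminate form.

Combine fractions or rationalize to convert ∞-∞ to 0/0 form:
  lim(x→∞) x - √(x² - 5x + 6) = 5/2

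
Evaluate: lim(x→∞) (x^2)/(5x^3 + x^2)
This is an ∞/∞ indeterminate form.

Apply L'Hôpital's rule: differentiate numerator and denominator separately.
  f(x) = x^2   ⇒   f'(x) = 2·x
  g(x) = 5·x^3 + x^2   ⇒   g'(x) = 15·x^2 + 2·x
  lim(x→∞) f'(x)/g'(x) = lim(x→∞) (2·x)/(15·x^2 + 2·x)
  = 0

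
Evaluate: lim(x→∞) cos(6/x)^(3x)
This is an exponential indeterminate form.

For exponential indeterminate forms, take the natural log:
  Let L = lim(x→∞) cos(6/x)^(3x)
  Then ln(L) = lim(x→∞) [exponent × ln(base)]
  Evaluate using L'Hôpital or standard limits, then exponentiate.
  L = 1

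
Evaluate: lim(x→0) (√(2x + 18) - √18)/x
This is a standard limit.

Factor or rationalize the expression:
  lim(x→0) (√(2x + 18) - √18)/x = sqrt(2)/6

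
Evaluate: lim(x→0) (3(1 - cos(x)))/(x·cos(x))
This is a 0/0 indeterminate form.

Apply L'Hôpital's rule: differentiate numerator and denominator separately.
  f(x) = 3 - 3·cos(x)   ⇒   f'(x) = 3·sin(x)
  g(x) = x·cos(x)   ⇒   g'(x) = -x·sin(x) + cos(x)
  lim(x→0) f'(x)/g'(x) = lim(x→0) (3·sin(x))/(-x·sin(x) + cos(x))
  = 0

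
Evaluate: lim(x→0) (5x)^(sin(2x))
This is an exponential indeterminate form.

For exponential indeterminate forms, take the natural log:
  Let L = lim(x→0) (5x)^(sin(2x))
  Then ln(L) = lim(x→0) [exponent × ln(base)]
  Evaluate using L'Hôpital or standard limits, then exponentiate.
  L = 1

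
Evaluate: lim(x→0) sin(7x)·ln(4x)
This is a 0·∞ indeterminate form.

Rewrite 0·∞ as a quotient (0/0 or ∞/∞ form), then apply L'Hôpital's rule:
  lim(x→0) sin(7x)·ln(4x) = 0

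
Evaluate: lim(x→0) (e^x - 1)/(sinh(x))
This is a 0/0 indeterminate form.

Apply L'Hôpital's rule: differentiate numerator and denominator separately.
  f(x) = e^(x) - 1   ⇒   f'(x) = e^(x)
  g(x) = sinh(x)   ⇒   g'(x) = cosh(x)
  lim(x→0) f'(x)/g'(x) = lim(x→0) (e^(x))/(cosh(x))
  = 1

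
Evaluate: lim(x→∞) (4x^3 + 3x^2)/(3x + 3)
This is an ∞/∞ indeterminate form.

Apply L'Hôpital's rule: differentiate numerator and denominator separately.
  f(x) = 4·x^3 + 3·x^2   ⇒   f'(x) = 12·x^2 + 6·x
  g(x) = 3·x + 3   ⇒   g'(x) = 3
  lim(x→∞) f'(x)/g'(x) = lim(x→∞) (12·x^2 + 6·x)/(3)
  = ∞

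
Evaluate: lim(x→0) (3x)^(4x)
This is an exponential indeterminate form.

For exponential indeterminate forms, take the natural log:
  Let L = lim(x→0) (3x)^(4x)
  Then ln(L) = lim(x→0) [exponent × ln(base)]
  Evaluate using L'Hôpital or standard limits, then exponentiate.
  L = 1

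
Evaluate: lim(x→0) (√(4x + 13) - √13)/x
This is a standard limit.

Factor or rationalize the expression:
  lim(x→0) (√(4x + 13) - √13)/x = 2·sqrt(13)/13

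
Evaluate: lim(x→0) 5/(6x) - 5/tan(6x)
This is an ∞-∞ indeterminate form.

Combine fractions or rationalize to convert ∞-∞ to 0/0 form:
  lim(x→0) 5/(6x) - 5/tan(6x) = 0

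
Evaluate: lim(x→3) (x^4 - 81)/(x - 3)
This is a standard limit.

Factor or rationalize the expression:
  lim(x→3) (x^4 - 81)/(x - 3) = 108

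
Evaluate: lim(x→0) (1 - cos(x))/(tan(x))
This is a 0/0 indeterminate form.

Apply L'Hôpital's rule: differentiate numerator and denominator separately.
  f(x) = 1 - cos(x)   ⇒   f'(x) = sin(x)
  g(x) = tan(x)   ⇒   g'(x) = tan(x)^2 + 1
  lim(x→0) f'(x)/g'(x) = lim(x→0) (sin(x))/(tan(x)^2 + 1)
  = 0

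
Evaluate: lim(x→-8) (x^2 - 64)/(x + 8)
This is a standard limit.

Factor or rationalize the expression:
  lim(x→-8) (x^2 - 64)/(x + 8) = -16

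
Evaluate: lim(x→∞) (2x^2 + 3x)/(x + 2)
This is an ∞/∞ indeterminate form.

Apply L'Hôpital's rule: differentiate numerator and denominator separately.
  f(x) = 2·x^2 + 3·x   ⇒   f'(x) = 4·x + 3
  g(x) = x + 2   ⇒   g'(x) = 1
  lim(x→∞) f'(x)/g'(x) = lim(x→∞) (4·x + 3)/(1)
  = ∞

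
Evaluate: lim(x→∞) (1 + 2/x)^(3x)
This is an exponential indeterminate form.

For exponential indeterminate forms, take the natural log:
  Let L = lim(x→∞) (1 + 2/x)^(3x)
  Then ln(L) = lim(x→∞) [exponent × ln(base)]
  Evaluate using L'Hôpital or standard limits, then exponentiate.
  L = e^(6)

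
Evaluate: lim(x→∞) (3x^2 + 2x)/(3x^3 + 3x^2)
This is an ∞/∞ indeterminate form.

Apply L'Hôpital's rule: differentiate numerator and denominator separately.
  f(x) = 3·x^2 + 2·x   ⇒   f'(x) = 6·x + 2
  g(x) = 3·x^3 + 3·x^2   ⇒   g'(x) = 9·x^2 + 6·x
  lim(x→∞) f'(x)/g'(x) = lim(x→∞) (6·x + 2)/(9·x^2 + 6·x)
  = 0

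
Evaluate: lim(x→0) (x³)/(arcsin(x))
This is a 0/0 indeterminate form.

Apply L'Hôpital's rule: differentiate numerator and denominator separately.
  f(x) = x^3   ⇒   f'(x) = 3·x^2
  g(x) = asin(x)   ⇒   g'(x) = 1/sqrt(1 - x^2)
  lim(x→0) f'(x)/g'(x) = lim(x→0) (3·x^2)/(1/sqrt(1 - x^2))
  = 0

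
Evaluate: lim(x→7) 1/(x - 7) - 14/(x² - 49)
This is an ∞-∞ indeterminate form.

Combine fractions or rationalize to convert ∞-∞ to 0/0 form:
  lim(x→7) 1/(x - 7) - 14/(x² - 49) = 1/14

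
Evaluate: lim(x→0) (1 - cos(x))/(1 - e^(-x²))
This is a 0/0 indeterminate form.

Apply L'Hôpital's rule: differentiate numerator and denominator separately.
  f(x) = 1 - cos(x)   ⇒   f'(x) = sin(x)
  g(x) = 1 - e^(-x^2)   ⇒   g'(x) = 2·x·e^(-x^2)
  lim(x→0) f'(x)/g'(x) = lim(x→0) (sin(x))/(2·x·e^(-x^2))
  = 1/2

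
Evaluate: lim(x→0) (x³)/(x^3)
This is a 0/0 indeterminate form.

Apply L'Hôpital's rule: differentiate numerator and denominator separately.
  f(x) = x^3   ⇒   f'(x) = 3·x^2
  g(x) = x^3   ⇒   g'(x) = 3·x^2
  lim(x→0) f'(x)/g'(x) = lim(x→0) (3·x^2)/(3·x^2)
  = 1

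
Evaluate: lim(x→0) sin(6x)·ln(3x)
This is a 0·∞ indeterminate form.

Rewrite 0·∞ as a quotient (0/0 or ∞/∞ form), then apply L'Hôpital's rule:
  lim(x→0) sin(6x)·ln(3x) = 0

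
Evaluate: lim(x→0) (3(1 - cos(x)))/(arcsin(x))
This is a 0/0 indeterminate form.

Apply L'Hôpital's rule: differentiate numerator and denominator separately.
  f(x) = 3 - 3·cos(x)   ⇒   f'(x) = 3·sin(x)
  g(x) = asin(x)   ⇒   g'(x) = 1/sqrt(1 - x^2)
  lim(x→0) f'(x)/g'(x) = lim(x→0) (3·sin(x))/(1/sqrt(1 - x^2))
  = 0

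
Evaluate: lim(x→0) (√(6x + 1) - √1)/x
This is a standard limit.

Factor or rationalize the expression:
  lim(x→0) (√(6x + 1) - √1)/x = 3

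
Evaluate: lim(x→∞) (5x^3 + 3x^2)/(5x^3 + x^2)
This is an ∞/∞ indeterminate form.

Apply L'Hôpital's rule: differentiate numerator and denominator separately.
  f(x) = 5·x^3 + 3·x^2   ⇒   f'(x) = 15·x^2 + 6·x
  g(x) = 5·x^3 + x^2   ⇒   g'(x) = 15·x^2 + 2·x
  lim(x→∞) f'(x)/g'(x) = lim(x→∞) (15·x^2 + 6·x)/(15·x^2 + 2·x)
  = 1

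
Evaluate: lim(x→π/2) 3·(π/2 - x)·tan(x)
This is a 0·∞ indeterminate form.

Rewrite 0·∞ as a quotient (0/0 or ∞/∞ form), then apply L'Hôpital's rule:
  lim(x→π/2) 3·(π/2 - x)·tan(x) = 3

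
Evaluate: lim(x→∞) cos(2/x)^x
This is an exponential indeterminate form.

For exponential indeterminate forms, take the natural log:
  Let L = lim(x→∞) cos(2/x)^x
  Then ln(L) = lim(x→∞) [exponent × ln(base)]
  Evaluate using L'Hôpital or standard limits, then exponentiate.
  L = 1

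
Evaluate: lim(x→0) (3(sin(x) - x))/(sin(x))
This is a 0/0 indeterminate form.

Apply L'Hôpital's rule: differentiate numerator and denominator separately.
  f(x) = -3·x + 3·sin(x)   ⇒   f'(x) = 3·cos(x) - 3
  g(x) = sin(x)   ⇒   g'(x) = cos(x)
  lim(x→0) f'(x)/g'(x) = lim(x→0) (3·cos(x) - 3)/(cos(x))
  = 0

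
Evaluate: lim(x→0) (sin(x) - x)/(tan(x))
This is a 0/0 indeterminate form.

Apply L'Hôpital's rule: differentiate numerator and denominator separately.
  f(x) = -x + sin(x)   ⇒   f'(x) = cos(x) - 1
  g(x) = tan(x)   ⇒   g'(x) = tan(x)^2 + 1
  lim(x→0) f'(x)/g'(x) = lim(x→0) (cos(x) - 1)/(tan(x)^2 + 1)
  = 0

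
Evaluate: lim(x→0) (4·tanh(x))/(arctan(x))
This is a 0/0 indeterminate form.

Apply L'Hôpital's rule: differentiate numerator and denominator separately.
  f(x) = 4·tanh(x)   ⇒   f'(x) = 4 - 4·tanh(x)^2
  g(x) = atan(x)   ⇒   g'(x) = 1/(x^2 + 1)
  lim(x→0) f'(x)/g'(x) = lim(x→0) (4 - 4·tanh(x)^2)/(1/(x^2 + 1))
  = 4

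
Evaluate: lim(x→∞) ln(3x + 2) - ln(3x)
This is an ∞-∞ indeterminate form.

Combine fractions or rationalize to convert ∞-∞ to 0/0 form:
  lim(x→∞) ln(3x + 2) - ln(3x) = 0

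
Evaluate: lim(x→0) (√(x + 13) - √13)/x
This is a standard limit.

Factor or rationalize the expression:
  lim(x→0) (√(x + 13) - √13)/x = sqrt(13)/26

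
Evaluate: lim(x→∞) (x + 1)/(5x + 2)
This is an ∞/∞ indeterminate form.

Apply L'Hôpital's rule: differentiate numerator and denominator separately.
  f(x) = x + 1   ⇒   f'(x) = 1
  g(x) = 5·x + 2   ⇒   g'(x) = 5
  lim(x→∞) f'(x)/g'(x) = lim(x→∞) (1)/(5)
  = 1/5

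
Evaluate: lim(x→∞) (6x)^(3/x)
This is an exponential indeterminate form.

For exponential indeterminate forms, take the natural log:
  Let L = lim(x→∞) (6x)^(3/x)
  Then ln(L) = lim(x→∞) [exponent × ln(base)]
  Evaluate using L'Hôpital or standard limits, then exponentiate.
  L = 1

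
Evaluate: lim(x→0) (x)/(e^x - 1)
This is a 0/0 indeterminate form.

Apply L'Hôpital's rule: differentiate numerator and denominator separately.
  f(x) = x   ⇒   f'(x) = 1
  g(x) = e^(x) - 1   ⇒   g'(x) = e^(x)
  lim(x→0) f'(x)/g'(x) = lim(x→0) (1)/(e^(x))
  = 1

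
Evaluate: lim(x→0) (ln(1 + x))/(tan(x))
This is a 0/0 indeterminate form.

Apply L'Hôpital's rule: differentiate numerator and denominator separately.
  f(x) = ln(x + 1)   ⇒   f'(x) = 1/(x + 1)
  g(x) = tan(x)   ⇒   g'(x) = tan(x)^2 + 1
  lim(x→0) f'(x)/g'(x) = lim(x→0) (1/(x + 1))/(tan(x)^2 + 1)
  = 1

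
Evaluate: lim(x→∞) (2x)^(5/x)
This is an exponential indeterminate form.

For exponential indeterminate forms, take the natural log:
  Let L = lim(x→∞) (2x)^(5/x)
  Then ln(L) = lim(x→∞) [exponent × ln(base)]
  Evaluate using L'Hôpital or standard limits, then exponentiate.
  L = 1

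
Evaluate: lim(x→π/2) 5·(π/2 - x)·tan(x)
This is a 0·∞ indeterminate form.

Rewrite 0·∞ as a quotient (0/0 or ∞/∞ form), then apply L'Hôpital's rule:
  lim(x→π/2) 5·(π/2 - x)·tan(x) = 5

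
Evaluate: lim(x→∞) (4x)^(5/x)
This is an exponential indeterminate form.

For exponential indeterminate forms, take the natural log:
  Let L = lim(x→∞) (4x)^(5/x)
  Then ln(L) = lim(x→∞) [exponent × ln(base)]
  Evaluate using L'Hôpital or standard limits, then exponentiate.
  L = 1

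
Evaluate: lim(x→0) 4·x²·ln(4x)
This is a 0·∞ indeterminate form.

Rewrite 0·∞ as a quotient (0/0 or ∞/∞ form), then apply L'Hôpital's rule:
  lim(x→0) 4·x²·ln(4x) = 0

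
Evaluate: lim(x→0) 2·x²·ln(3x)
This is a 0·∞ indeterminate form.

Rewrite 0·∞ as a quotient (0/0 or ∞/∞ form), then apply L'Hôpital's rule:
  lim(x→0) 2·x²·ln(3x) = 0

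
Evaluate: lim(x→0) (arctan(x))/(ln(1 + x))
This is a 0/0 indeterminate form.

Apply L'Hôpital's rule: differentiate numerator and denominator separately.
  f(x) = atan(x)   ⇒   f'(x) = 1/(x^2 + 1)
  g(x) = ln(x + 1)   ⇒   g'(x) = 1/(x + 1)
  lim(x→0) f'(x)/g'(x) = lim(x→0) (1/(x^2 + 1))/(1/(x + 1))
  = 1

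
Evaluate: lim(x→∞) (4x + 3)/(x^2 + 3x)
This is an ∞/∞ indeterminate form.

Apply L'Hôpital's rule: differentiate numerator and denominator separately.
  f(x) = 4·x + 3   ⇒   f'(x) = 4
  g(x) = x^2 + 3·x   ⇒   g'(x) = 2·x + 3
  lim(x→∞) f'(x)/g'(x) = lim(x→∞) (4)/(2·x + 3)
  = 0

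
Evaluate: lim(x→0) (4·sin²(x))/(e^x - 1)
This is a 0/0 indeterminate form.

Apply L'Hôpital's rule: differentiate numerator and denominator separately.
  f(x) = 4·sin(x)^2   ⇒   f'(x) = 8·sin(x)·cos(x)
  g(x) = e^(x) - 1   ⇒   g'(x) = e^(x)
  lim(x→0) f'(x)/g'(x) = lim(x→0) (8·sin(x)·cos(x))/(e^(x))
  = 0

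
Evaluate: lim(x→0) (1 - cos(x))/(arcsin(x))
This is a 0/0 indeterminate form.

Apply L'Hôpital's rule: differentiate numerator and denominator separately.
  f(x) = 1 - cos(x)   ⇒   f'(x) = sin(x)
  g(x) = asin(x)   ⇒   g'(x) = 1/sqrt(1 - x^2)
  lim(x→0) f'(x)/g'(x) = lim(x→0) (sin(x))/(1/sqrt(1 - x^2))
  = 0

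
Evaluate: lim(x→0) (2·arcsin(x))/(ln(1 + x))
This is a 0/0 indeterminate form.

Apply L'Hôpital's rule: differentiate numerator and denominator separately.
  f(x) = 2·asin(x)   ⇒   f'(x) = 2/sqrt(1 - x^2)
  g(x) = ln(x + 1)   ⇒   g'(x) = 1/(x + 1)
  lim(x→0) f'(x)/g'(x) = lim(x→0) (2/sqrt(1 - x^2))/(1/(x + 1))
  = 2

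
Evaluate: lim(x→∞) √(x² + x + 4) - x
This is an ∞-∞ indeterminate form.

Combine fractions or rationalize to convert ∞-∞ to 0/0 form:
  lim(x→∞) √(x² + x + 4) - x = 1/2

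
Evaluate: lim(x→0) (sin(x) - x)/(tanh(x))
This is a 0/0 indeterminate form.

Apply L'Hôpital's rule: differentiate numerator and denominator separately.
  f(x) = -x + sin(x)   ⇒   f'(x) = cos(x) - 1
  g(x) = tanh(x)   ⇒   g'(x) = 1 - tanh(x)^2
  lim(x→0) f'(x)/g'(x) = lim(x→0) (cos(x) - 1)/(1 - tanh(x)^2)
  = 0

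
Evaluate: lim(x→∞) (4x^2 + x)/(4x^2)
This is an ∞/∞ indeterminate form.

Apply L'Hôpital's rule: differentiate numerator and denominator separately.
  f(x) = 4·x^2 + x   ⇒   f'(x) = 8·x + 1
  g(x) = 4·x^2   ⇒   g'(x) = 8·x
  lim(x→∞) f'(x)/g'(x) = lim(x→∞) (8·x + 1)/(8·x)
  = 1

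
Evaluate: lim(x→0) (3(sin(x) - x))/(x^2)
This is a 0/0 indeterminate form.

Apply L'Hôpital's rule: differentiate numerator and denominator separately.
  f(x) = -3·x + 3·sin(x)   ⇒   f'(x) = 3·cos(x) - 3
  g(x) = x^2   ⇒   g'(x) = 2·x
  lim(x→0) f'(x)/g'(x) = lim(x→0) (3·cos(x) - 3)/(2·x)
  = 0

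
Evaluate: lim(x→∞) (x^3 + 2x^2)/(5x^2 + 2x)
This is an ∞/∞ indeterminate form.

Apply L'Hôpital's rule: differentiate numerator and denominator separately.
  f(x) = x^3 + 2·x^2   ⇒   f'(x) = 3·x^2 + 4·x
  g(x) = 5·x^2 + 2·x   ⇒   g'(x) = 10·x + 2
  lim(x→∞) f'(x)/g'(x) = lim(x→∞) (3·x^2 + 4·x)/(10·x + 2)
  = ∞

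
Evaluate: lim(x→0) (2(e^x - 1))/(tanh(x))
This is a 0/0 indeterminate form.

Apply L'Hôpital's rule: differentiate numerator and denominator separately.
  f(x) = 2·e^(x) - 2   ⇒   f'(x) = 2·e^(x)
  g(x) = tanh(x)   ⇒   g'(x) = 1 - tanh(x)^2
  lim(x→0) f'(x)/g'(x) = lim(x→0) (2·e^(x))/(1 - tanh(x)^2)
  = 2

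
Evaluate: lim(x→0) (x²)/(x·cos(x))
This is a 0/0 indeterminate form.

Apply L'Hôpital's rule: differentiate numerator and denominator separately.
  f(x) = x^2   ⇒   f'(x) = 2·x
  g(x) = x·cos(x)   ⇒   g'(x) = -x·sin(x) + cos(x)
  lim(x→0) f'(x)/g'(x) = lim(x→0) (2·x)/(-x·sin(x) + cos(x))
  = 0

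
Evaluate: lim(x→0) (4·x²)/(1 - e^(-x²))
This is a 0/0 indeterminate form.

Apply L'Hôpital's rule: differentiate numerator and denominator separately.
  f(x) = 4·x^2   ⇒   f'(x) = 8·x
  g(x) = 1 - e^(-x^2)   ⇒   g'(x) = 2·x·e^(-x^2)
  lim(x→0) f'(x)/g'(x) = lim(x→0) (8·x)/(2·x·e^(-x^2))
  = 4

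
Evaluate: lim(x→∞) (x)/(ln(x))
This is an ∞/∞ indeterminate form.

Apply L'Hôpital's rule: differentiate numerator and denominator separately.
  f(x) = x   ⇒   f'(x) = 1
  g(x) = ln(x)   ⇒   g'(x) = 1/x
  lim(x→∞) f'(x)/g'(x) = lim(x→∞) (1)/(1/x)
  = ∞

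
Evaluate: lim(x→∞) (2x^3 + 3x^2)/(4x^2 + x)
This is an ∞/∞ indeterminate form.

Apply L'Hôpital's rule: differentiate numerator and denominator separately.
  f(x) = 2·x^3 + 3·x^2   ⇒   f'(x) = 6·x^2 + 6·x
  g(x) = 4·x^2 + x   ⇒   g'(x) = 8·x + 1
  lim(x→∞) f'(x)/g'(x) = lim(x→∞) (6·x^2 + 6·x)/(8·x + 1)
  = ∞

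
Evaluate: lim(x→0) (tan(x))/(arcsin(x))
This is a 0/0 indeterminate form.

Apply L'Hôpital's rule: differentiate numerator and denominator separately.
  f(x) = tan(x)   ⇒   f'(x) = tan(x)^2 + 1
  g(x) = asin(x)   ⇒   g'(x) = 1/sqrt(1 - x^2)
  lim(x→0) f'(x)/g'(x) = lim(x→0) (tan(x)^2 + 1)/(1/sqrt(1 - x^2))
  = 1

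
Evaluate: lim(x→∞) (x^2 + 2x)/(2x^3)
This is an ∞/∞ indeterminate form.

Apply L'Hôpital's rule: differentiate numerator and denominator separately.
  f(x) = x^2 + 2·x   ⇒   f'(x) = 2·x + 2
  g(x) = 2·x^3   ⇒   g'(x) = 6·x^2
  lim(x→∞) f'(x)/g'(x) = lim(x→∞) (2·x + 2)/(6·x^2)
  = 0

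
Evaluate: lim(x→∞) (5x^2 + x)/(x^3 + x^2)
This is an ∞/∞ indeterminate form.

Apply L'Hôpital's rule: differentiate numerator and denominator separately.
  f(x) = 5·x^2 + x   ⇒   f'(x) = 10·x + 1
  g(x) = x^3 + x^2   ⇒   g'(x) = 3·x^2 + 2·x
  lim(x→∞) f'(x)/g'(x) = lim(x→∞) (10·x + 1)/(3·x^2 + 2·x)
  = 0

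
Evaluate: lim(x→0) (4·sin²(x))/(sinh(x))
This is a 0/0 indeterminate form.

Apply L'Hôpital's rule: differentiate numerator and denominator separately.
  f(x) = 4·sin(x)^2   ⇒   f'(x) = 8·sin(x)·cos(x)
  g(x) = sinh(x)   ⇒   g'(x) = cosh(x)
  lim(x→0) f'(x)/g'(x) = lim(x→0) (8·sin(x)·cos(x))/(cosh(x))
  = 0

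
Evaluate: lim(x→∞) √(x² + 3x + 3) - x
This is an ∞-∞ indeterminate form.

Combine fractions or rationalize to convert ∞-∞ to 0/0 form:
  lim(x→∞) √(x² + 3x + 3) - x = 3/2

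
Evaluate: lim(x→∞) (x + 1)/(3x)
This is an ∞/∞ indeterminate form.

Apply L'Hôpital's rule: differentiate numerator and denominator separately.
  f(x) = x + 1   ⇒   f'(x) = 1
  g(x) = 3·x   ⇒   g'(x) = 3
  lim(x→∞) f'(x)/g'(x) = lim(x→∞) (1)/(3)
  = 1/3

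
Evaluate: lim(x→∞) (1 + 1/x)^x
This is an exponential indeterminate form.

For exponential indeterminate forms, take the natural log:
  Let L = lim(x→∞) (1 + 1/x)^x
  Then ln(L) = lim(x→∞) [exponent × ln(base)]
  Evaluate using L'Hôpital or standard limits, then exponentiate.
  L = e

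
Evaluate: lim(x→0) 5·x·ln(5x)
This is a 0·∞ indeterminate form.

Rewrite 0·∞ as a quotient (0/0 or ∞/∞ form), then apply L'Hôpital's rule:
  lim(x→0) 5·x·ln(5x) = 0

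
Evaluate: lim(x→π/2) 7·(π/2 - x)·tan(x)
This is a 0·∞ indeterminate form.

Rewrite 0·∞ as a quotient (0/0 or ∞/∞ form), then apply L'Hôpital's rule:
  lim(x→π/2) 7·(π/2 - x)·tan(x) = 7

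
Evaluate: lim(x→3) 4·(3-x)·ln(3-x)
This is a 0·∞ indeterminate form.

Rewrite 0·∞ as a quotient (0/0 or ∞/∞ form), then apply L'Hôpital's rule:
  lim(x→3) 4·(3-x)·ln(3-x) = 0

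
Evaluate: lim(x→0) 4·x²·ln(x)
This is a 0·∞ indeterminate form.

Rewrite 0·∞ as a quotient (0/0 or ∞/∞ form), then apply L'Hôpital's rule:
  lim(x→0) 4·x²·ln(x) = 0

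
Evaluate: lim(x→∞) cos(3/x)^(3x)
This is an exponential indeterminate form.

For exponential indeterminate forms, take the natural log:
  Let L = lim(x→∞) cos(3/x)^(3x)
  Then ln(L) = lim(x→∞) [exponent × ln(base)]
  Evaluate using L'Hôpital or standard limits, then exponentiate.
  L = 1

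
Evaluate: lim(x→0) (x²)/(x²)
This is a 0/0 indeterminate form.

Apply L'Hôpital's rule: differentiate numerator and denominator separately.
  f(x) = x^2   ⇒   f'(x) = 2·x
  g(x) = x^2   ⇒   g'(x) = 2·x
  lim(x→0) f'(x)/g'(x) = lim(x→0) (2·x)/(2·x)
  = 1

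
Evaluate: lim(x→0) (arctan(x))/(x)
This is a 0/0 indeterminate form.

Apply L'Hôpital's rule: differentiate numerator and denominator separately.
  f(x) = atan(x)   ⇒   f'(x) = 1/(x^2 + 1)
  g(x) = x   ⇒   g'(x) = 1
  lim(x→0) f'(x)/g'(x) = lim(x→0) (1/(x^2 + 1))/(1)
  = 1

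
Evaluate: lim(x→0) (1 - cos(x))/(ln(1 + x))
This is a 0/0 indeterminate form.

Apply L'Hôpital's rule: differentiate numerator and denominator separately.
  f(x) = 1 - cos(x)   ⇒   f'(x) = sin(x)
  g(x) = ln(x + 1)   ⇒   g'(x) = 1/(x + 1)
  lim(x→0) f'(x)/g'(x) = lim(x→0) (sin(x))/(1/(x + 1))
  = 0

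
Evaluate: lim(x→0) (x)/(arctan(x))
This is a 0/0 indeterminate form.

Apply L'Hôpital's rule: differentiate numerator and denominator separately.
  f(x) = x   ⇒   f'(x) = 1
  g(x) = atan(x)   ⇒   g'(x) = 1/(x^2 + 1)
  lim(x→0) f'(x)/g'(x) = lim(x→0) (1)/(1/(x^2 + 1))
  = 1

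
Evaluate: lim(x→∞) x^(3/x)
This is an exponential indeterminate form.

For exponential indeterminate forms, take the natural log:
  Let L = lim(x→∞) x^(3/x)
  Then ln(L) = lim(x→∞) [exponent × ln(base)]
  Evaluate using L'Hôpital or standard limits, then exponentiate.
  L = 1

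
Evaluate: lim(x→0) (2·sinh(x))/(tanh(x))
This is a 0/0 indeterminate form.

Apply L'Hôpital's rule: differentiate numerator and denominator separately.
  f(x) = 2·sinh(x)   ⇒   f'(x) = 2·cosh(x)
  g(x) = tanh(x)   ⇒   g'(x) = 1 - tanh(x)^2
  lim(x→0) f'(x)/g'(x) = lim(x→0) (2·cosh(x))/(1 - tanh(x)^2)
  = 2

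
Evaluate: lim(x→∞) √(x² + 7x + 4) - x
This is an ∞-∞ indeterminate form.

Combine fractions or rationalize to convert ∞-∞ to 0/0 form:
  lim(x→∞) √(x² + 7x + 4) - x = 7/2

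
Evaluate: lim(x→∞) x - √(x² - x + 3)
This is an ∞-∞ indeterminate form.

Combine fractions or rationalize to convert ∞-∞ to 0/0 form:
  lim(x→∞) x - √(x² - x + 3) = 1/2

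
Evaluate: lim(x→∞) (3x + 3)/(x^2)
This is an ∞/∞ indeterminate form.

Apply L'Hôpital's rule: differentiate numerator and denominator separately.
  f(x) = 3·x + 3   ⇒   f'(x) = 3
  g(x) = x^2   ⇒   g'(x) = 2·x
  lim(x→∞) f'(x)/g'(x) = lim(x→∞) (3)/(2·x)
  = 0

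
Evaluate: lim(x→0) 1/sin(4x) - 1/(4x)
This is an ∞-∞ indeterminate form.

Combine fractions or rationalize to convert ∞-∞ to 0/0 form:
  lim(x→0) 1/sin(4x) - 1/(4x) = 0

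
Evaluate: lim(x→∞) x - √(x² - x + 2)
This is an ∞-∞ indeterminate form.

Combine fractions or rationalize to convert ∞-∞ to 0/0 form:
  lim(x→∞) x - √(x² - x + 2) = 1/2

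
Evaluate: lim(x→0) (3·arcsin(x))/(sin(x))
This is a 0/0 indeterminate form.

Apply L'Hôpital's rule: differentiate numerator and denominator separately.
  f(x) = 3·asin(x)   ⇒   f'(x) = 3/sqrt(1 - x^2)
  g(x) = sin(x)   ⇒   g'(x) = cos(x)
  lim(x→0) f'(x)/g'(x) = lim(x→0) (3/sqrt(1 - x^2))/(cos(x))
  = 3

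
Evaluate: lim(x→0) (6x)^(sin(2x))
This is an exponential indeterminate form.

For exponential indeterminate forms, take the natural log:
  Let L = lim(x→0) (6x)^(sin(2x))
  Then ln(L) = lim(x→0) [exponent × ln(base)]
  Evaluate using L'Hôpital or standard limits, then exponentiate.
  L = 1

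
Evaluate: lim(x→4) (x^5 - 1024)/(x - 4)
This is a standard limit.

Factor or rationalize the expression:
  lim(x→4) (x^5 - 1024)/(x - 4) = 1280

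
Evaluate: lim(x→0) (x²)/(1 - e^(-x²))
This is a 0/0 indeterminate form.

Apply L'Hôpital's rule: differentiate numerator and denominator separately.
  f(x) = x^2   ⇒   f'(x) = 2·x
  g(x) = 1 - e^(-x^2)   ⇒   g'(x) = 2·x·e^(-x^2)
  lim(x→0) f'(x)/g'(x) = lim(x→0) (2·x)/(2·x·e^(-x^2))
  = 1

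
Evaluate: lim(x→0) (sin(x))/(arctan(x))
This is a 0/0 indeterminate form.

Apply L'Hôpital's rule: differentiate numerator and denominator separately.
  f(x) = sin(x)   ⇒   f'(x) = cos(x)
  g(x) = atan(x)   ⇒   g'(x) = 1/(x^2 + 1)
  lim(x→0) f'(x)/g'(x) = lim(x→0) (cos(x))/(1/(x^2 + 1))
  = 1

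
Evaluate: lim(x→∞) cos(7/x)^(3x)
This is an exponential indeterminate form.

For exponential indeterminate forms, take the natural log:
  Let L = lim(x→∞) cos(7/x)^(3x)
  Then ln(L) = lim(x→∞) [exponent × ln(base)]
  Evaluate using L'Hôpital or standard limits, then exponentiate.
  L = 1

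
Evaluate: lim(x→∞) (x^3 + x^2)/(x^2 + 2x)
This is an ∞/∞ indeterminate form.

Apply L'Hôpital's rule: differentiate numerator and denominator separately.
  f(x) = x^3 + x^2   ⇒   f'(x) = 3·x^2 + 2·x
  g(x) = x^2 + 2·x   ⇒   g'(x) = 2·x + 2
  lim(x→∞) f'(x)/g'(x) = lim(x→∞) (3·x^2 + 2·x)/(2·x + 2)
  = ∞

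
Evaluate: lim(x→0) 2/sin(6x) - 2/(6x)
This is an ∞-∞ indeterminate form.

Combine fractions or rationalize to convert ∞-∞ to 0/0 form:
  lim(x→0) 2/sin(6x) - 2/(6x) = 0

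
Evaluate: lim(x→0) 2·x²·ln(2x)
This is a 0·∞ indeterminate form.

Rewrite 0·∞ as a quotient (0/0 or ∞/∞ form), then apply L'Hôpital's rule:
  lim(x→0) 2·x²·ln(2x) = 0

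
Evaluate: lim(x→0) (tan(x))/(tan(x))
This is a 0/0 indeterminate form.

Apply L'Hôpital's rule: differentiate numerator and denominator separately.
  f(x) = tan(x)   ⇒   f'(x) = tan(x)^2 + 1
  g(x) = tan(x)   ⇒   g'(x) = tan(x)^2 + 1
  lim(x→0) f'(x)/g'(x) = lim(x→0) (tan(x)^2 + 1)/(tan(x)^2 + 1)
  = 1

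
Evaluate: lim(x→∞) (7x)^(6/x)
This is an exponential indeterminate form.

For exponential indeterminate forms, take the natural log:
  Let L = lim(x→∞) (7x)^(6/x)
  Then ln(L) = lim(x→∞) [exponent × ln(base)]
  Evaluate using L'Hôpital or standard limits, then exponentiate.
  L = 1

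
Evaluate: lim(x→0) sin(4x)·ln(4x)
This is a 0·∞ indeterminate form.

Rewrite 0·∞ as a quotient (0/0 or ∞/∞ form), then apply L'Hôpital's rule:
  lim(x→0) sin(4x)·ln(4x) = 0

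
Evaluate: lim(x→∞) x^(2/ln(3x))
This is an exponential indeterminate form.

For exponential indeterminate forms, take the natural log:
  Let L = lim(x→∞) x^(2/ln(3x))
  Then ln(L) = lim(x→∞) [exponent × ln(base)]
  Evaluate using L'Hôpital or standard limits, then exponentiate.
  L = e²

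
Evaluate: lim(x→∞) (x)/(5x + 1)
This is an ∞/∞ indeterminate form.

Apply L'Hôpital's rule: differentiate numerator and denominator separately.
  f(x) = x   ⇒   f'(x) = 1
  g(x) = 5·x + 1   ⇒   g'(x) = 5
  lim(x→∞) f'(x)/g'(x) = lim(x→∞) (1)/(5)
  = 1/5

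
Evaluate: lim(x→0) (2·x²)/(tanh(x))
This is a 0/0 indeterminate form.

Apply L'Hôpital's rule: differentiate numerator and denominator separately.
  f(x) = 2·x^2   ⇒   f'(x) = 4·x
  g(x) = tanh(x)   ⇒   g'(x) = 1 - tanh(x)^2
  lim(x→0) f'(x)/g'(x) = lim(x→0) (4·x)/(1 - tanh(x)^2)
  = 0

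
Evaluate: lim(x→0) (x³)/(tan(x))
This is a 0/0 indeterminate form.

Apply L'Hôpital's rule: differentiate numerator and denominator separately.
  f(x) = x^3   ⇒   f'(x) = 3·x^2
  g(x) = tan(x)   ⇒   g'(x) = tan(x)^2 + 1
  lim(x→0) f'(x)/g'(x) = lim(x→0) (3·x^2)/(tan(x)^2 + 1)
  = 0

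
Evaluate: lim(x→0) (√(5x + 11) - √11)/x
This is a standard limit.

Factor or rationalize the expression:
  lim(x→0) (√(5x + 11) - √11)/x = 5·sqrt(11)/22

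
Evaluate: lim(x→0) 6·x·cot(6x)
This is a 0·∞ indeterminate form.

Rewrite 0·∞ as a quotient (0/0 or ∞/∞ form), then apply L'Hôpital's rule:
  lim(x→0) 6·x·cot(6x) = 1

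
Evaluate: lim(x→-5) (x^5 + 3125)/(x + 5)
This is a standard limit.

Factor or rationalize the expression:
  lim(x→-5) (x^5 + 3125)/(x + 5) = 3125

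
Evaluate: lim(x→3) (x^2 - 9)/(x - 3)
This is a standard limit.

Factor or rationalize the expression:
  lim(x→3) (x^2 - 9)/(x - 3) = 6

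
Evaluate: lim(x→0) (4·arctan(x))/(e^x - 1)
This is a 0/0 indeterminate form.

Apply L'Hôpital's rule: differentiate numerator and denominator separately.
  f(x) = 4·atan(x)   ⇒   f'(x) = 4/(x^2 + 1)
  g(x) = e^(x) - 1   ⇒   g'(x) = e^(x)
  lim(x→0) f'(x)/g'(x) = lim(x→0) (4/(x^2 + 1))/(e^(x))
  = 4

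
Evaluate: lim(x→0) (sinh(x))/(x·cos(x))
This is a 0/0 indeterminate form.

Apply L'Hôpital's rule: differentiate numerator and denominator separately.
  f(x) = sinh(x)   ⇒   f'(x) = cosh(x)
  g(x) = x·cos(x)   ⇒   g'(x) = -x·sin(x) + cos(x)
  lim(x→0) f'(x)/g'(x) = lim(x→0) (cosh(x))/(-x·sin(x) + cos(x))
  = 1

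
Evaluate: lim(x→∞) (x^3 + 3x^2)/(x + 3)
This is an ∞/∞ indeterminate form.

Apply L'Hôpital's rule: differentiate numerator and denominator separately.
  f(x) = x^3 + 3·x^2   ⇒   f'(x) = 3·x^2 + 6·x
  g(x) = x + 3   ⇒   g'(x) = 1
  lim(x→∞) f'(x)/g'(x) = lim(x→∞) (3·x^2 + 6·x)/(1)
  = ∞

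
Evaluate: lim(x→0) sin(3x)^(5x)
This is an exponential indeterminate form.

For exponential indeterminate forms, take the natural log:
  Let L = lim(x→0) sin(3x)^(5x)
  Then ln(L) = lim(x→0) [exponent × ln(base)]
  Evaluate using L'Hôpital or standard limits, then exponentiate.
  L = 1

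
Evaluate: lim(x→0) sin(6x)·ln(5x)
This is a 0·∞ indeterminate form.

Rewrite 0·∞ as a quotient (0/0 or ∞/∞ form), then apply L'Hôpital's rule:
  lim(x→0) sin(6x)·ln(5x) = 0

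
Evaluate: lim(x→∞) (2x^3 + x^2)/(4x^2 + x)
This is an ∞/∞ indeterminate form.

Apply L'Hôpital's rule: differentiate numerator and denominator separately.
  f(x) = 2·x^3 + x^2   ⇒   f'(x) = 6·x^2 + 2·x
  g(x) = 4·x^2 + x   ⇒   g'(x) = 8·x + 1
  lim(x→∞) f'(x)/g'(x) = lim(x→∞) (6·x^2 + 2·x)/(8·x + 1)
  = ∞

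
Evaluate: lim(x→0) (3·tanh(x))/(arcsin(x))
This is a 0/0 indeterminate form.

Apply L'Hôpital's rule: differentiate numerator and denominator separately.
  f(x) = 3·tanh(x)   ⇒   f'(x) = 3 - 3·tanh(x)^2
  g(x) = asin(x)   ⇒   g'(x) = 1/sqrt(1 - x^2)
  lim(x→0) f'(x)/g'(x) = lim(x→0) (3 - 3·tanh(x)^2)/(1/sqrt(1 - x^2))
  = 3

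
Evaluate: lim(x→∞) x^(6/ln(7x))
This is an exponential indeterminate form.

For exponential indeterminate forms, take the natural log:
  Let L = lim(x→∞) x^(6/ln(7x))
  Then ln(L) = lim(x→∞) [exponent × ln(base)]
  Evaluate using L'Hôpital or standard limits, then exponentiate.
  L = e^(6)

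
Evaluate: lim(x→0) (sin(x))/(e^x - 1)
This is a 0/0 indeterminate form.

Apply L'Hôpital's rule: differentiate numerator and denominator separately.
  f(x) = sin(x)   ⇒   f'(x) = cos(x)
  g(x) = e^(x) - 1   ⇒   g'(x) = e^(x)
  lim(x→0) f'(x)/g'(x) = lim(x→0) (cos(x))/(e^(x))
  = 1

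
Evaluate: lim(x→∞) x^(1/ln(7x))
This is an exponential indeterminate form.

For exponential indeterminate forms, take the natural log:
  Let L = lim(x→∞) x^(1/ln(7x))
  Then ln(L) = lim(x→∞) [exponent × ln(base)]
  Evaluate using L'Hôpital or standard limits, then exponentiate.
  L = e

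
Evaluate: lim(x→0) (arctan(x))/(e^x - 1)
This is a 0/0 indeterminate form.

Apply L'Hôpital's rule: differentiate numerator and denominator separately.
  f(x) = atan(x)   ⇒   f'(x) = 1/(x^2 + 1)
  g(x) = e^(x) - 1   ⇒   g'(x) = e^(x)
  lim(x→0) f'(x)/g'(x) = lim(x→0) (1/(x^2 + 1))/(e^(x))
  = 1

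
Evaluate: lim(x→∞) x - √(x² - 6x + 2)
This is an ∞-∞ indeterminate form.

Combine fractions or rationalize to convert ∞-∞ to 0/0 form:
  lim(x→∞) x - √(x² - 6x + 2) = 3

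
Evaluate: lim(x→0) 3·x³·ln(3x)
This is a 0·∞ indeterminate form.

Rewrite 0·∞ as a quotient (0/0 or ∞/∞ form), then apply L'Hôpital's rule:
  lim(x→0) 3·x³·ln(3x) = 0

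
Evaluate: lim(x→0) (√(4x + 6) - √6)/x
This is a standard limit.

Factor or rationalize the expression:
  lim(x→0) (√(4x + 6) - √6)/x = sqrt(6)/3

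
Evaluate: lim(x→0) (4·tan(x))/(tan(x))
This is a 0/0 indeterminate form.

Apply L'Hôpital's rule: differentiate numerator and denominator separately.
  f(x) = 4·tan(x)   ⇒   f'(x) = 4·tan(x)^2 + 4
  g(x) = tan(x)   ⇒   g'(x) = tan(x)^2 + 1
  lim(x→0) f'(x)/g'(x) = lim(x→0) (4·tan(x)^2 + 4)/(tan(x)^2 + 1)
  = 4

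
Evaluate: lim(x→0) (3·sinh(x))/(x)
This is a 0/0 indeterminate form.

Apply L'Hôpital's rule: differentiate numerator and denominator separately.
  f(x) = 3·sinh(x)   ⇒   f'(x) = 3·cosh(x)
  g(x) = x   ⇒   g'(x) = 1
  lim(x→0) f'(x)/g'(x) = lim(x→0) (3·cosh(x))/(1)
  = 3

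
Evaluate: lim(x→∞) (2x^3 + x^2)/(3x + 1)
This is an ∞/∞ indeterminate form.

Apply L'Hôpital's rule: differentiate numerator and denominator separately.
  f(x) = 2·x^3 + x^2   ⇒   f'(x) = 6·x^2 + 2·x
  g(x) = 3·x + 1   ⇒   g'(x) = 3
  lim(x→∞) f'(x)/g'(x) = lim(x→∞) (6·x^2 + 2·x)/(3)
  = ∞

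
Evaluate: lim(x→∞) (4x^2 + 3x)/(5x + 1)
This is an ∞/∞ indeterminate form.

Apply L'Hôpital's rule: differentiate numerator and denominator separately.
  f(x) = 4·x^2 + 3·x   ⇒   f'(x) = 8·x + 3
  g(x) = 5·x + 1   ⇒   g'(x) = 5
  lim(x→∞) f'(x)/g'(x) = lim(x→∞) (8·x + 3)/(5)
  = ∞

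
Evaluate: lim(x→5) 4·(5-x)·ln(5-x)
This is a 0·∞ indeterminate form.

Rewrite 0·∞ as a quotient (0/0 or ∞/∞ form), then apply L'Hôpital's rule:
  lim(x→5) 4·(5-x)·ln(5-x) = 0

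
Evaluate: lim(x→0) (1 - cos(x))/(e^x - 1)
This is a 0/0 indeterminate form.

Apply L'Hôpital's rule: differentiate numerator and denominator separately.
  f(x) = 1 - cos(x)   ⇒   f'(x) = sin(x)
  g(x) = e^(x) - 1   ⇒   g'(x) = e^(x)
  lim(x→0) f'(x)/g'(x) = lim(x→0) (sin(x))/(e^(x))
  = 0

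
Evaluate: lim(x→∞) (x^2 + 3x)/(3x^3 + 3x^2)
This is an ∞/∞ indeterminate form.

Apply L'Hôpital's rule: differentiate numerator and denominator separately.
  f(x) = x^2 + 3·x   ⇒   f'(x) = 2·x + 3
  g(x) = 3·x^3 + 3·x^2   ⇒   g'(x) = 9·x^2 + 6·x
  lim(x→∞) f'(x)/g'(x) = lim(x→∞) (2·x + 3)/(9·x^2 + 6·x)
  = 0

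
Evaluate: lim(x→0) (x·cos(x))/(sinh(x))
This is a 0/0 indeterminate form.

Apply L'Hôpital's rule: differentiate numerator and denominator separately.
  f(x) = x·cos(x)   ⇒   f'(x) = -x·sin(x) + cos(x)
  g(x) = sinh(x)   ⇒   g'(x) = cosh(x)
  lim(x→0) f'(x)/g'(x) = lim(x→0) (-x·sin(x) + cos(x))/(cosh(x))
  = 1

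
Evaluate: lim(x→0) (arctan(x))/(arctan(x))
This is a 0/0 indeterminate form.

Apply L'Hôpital's rule: differentiate numerator and denominator separately.
  f(x) = atan(x)   ⇒   f'(x) = 1/(x^2 + 1)
  g(x) = atan(x)   ⇒   g'(x) = 1/(x^2 + 1)
  lim(x→0) f'(x)/g'(x) = lim(x→0) (1/(x^2 + 1))/(1/(x^2 + 1))
  = 1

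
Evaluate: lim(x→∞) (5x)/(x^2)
This is an ∞/∞ indeterminate form.

Apply L'Hôpital's rule: differentiate numerator and denominator separately.
  f(x) = 5·x   ⇒   f'(x) = 5
  g(x) = x^2   ⇒   g'(x) = 2·x
  lim(x→∞) f'(x)/g'(x) = lim(x→∞) (5)/(2·x)
  = 0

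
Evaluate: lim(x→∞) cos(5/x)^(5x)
This is an exponential indeterminate form.

For exponential indeterminate forms, take the natural log:
  Let L = lim(x→∞) cos(5/x)^(5x)
  Then ln(L) = lim(x→∞) [exponent × ln(base)]
  Evaluate using L'Hôpital or standard limits, then exponentiate.
  L = 1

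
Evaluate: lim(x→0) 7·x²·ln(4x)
This is a 0·∞ indeterminate form.

Rewrite 0·∞ as a quotient (0/0 or ∞/∞ form), then apply L'Hôpital's rule:
  lim(x→0) 7·x²·ln(4x) = 0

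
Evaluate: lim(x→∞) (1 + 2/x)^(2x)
This is an exponential indeterminate form.

For exponential indeterminate forms, take the natural log:
  Let L = lim(x→∞) (1 + 2/x)^(2x)
  Then ln(L) = lim(x→∞) [exponent × ln(base)]
  Evaluate using L'Hôpital or standard limits, then exponentiate.
  L = e^(4)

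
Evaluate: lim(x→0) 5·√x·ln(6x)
This is a 0·∞ indeterminate form.

Rewrite 0·∞ as a quotient (0/0 or ∞/∞ form), then apply L'Hôpital's rule:
  lim(x→0) 5·√x·ln(6x) = 0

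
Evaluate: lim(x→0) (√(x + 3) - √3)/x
This is a standard limit.

Factor or rationalize the expression:
  lim(x→0) (√(x + 3) - √3)/x = sqrt(3)/6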